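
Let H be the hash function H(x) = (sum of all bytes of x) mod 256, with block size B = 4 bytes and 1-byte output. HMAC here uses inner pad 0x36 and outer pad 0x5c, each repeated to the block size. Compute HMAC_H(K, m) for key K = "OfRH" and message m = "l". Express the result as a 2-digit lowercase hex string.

86

Key "OfRH" = 4f 66 52 48 is exactly B = 4 bytes: K' = 4f 66 52 48.
K' ⊕ ipad = 79 50 64 7e.  K' ⊕ opad = 13 3a 0e 14.
Inner input = (K'⊕ipad) ∥ m = 79 50 64 7e ∥ 6c.
Inner hash: sum = 121+80+100+126+108 = 535; mod 256 = 23 → 17.
Outer input = (K'⊕opad) ∥ inner = 13 3a 0e 14 ∥ 17.
Outer hash (tag): sum = 19+58+14+20+23 = 134 → 86.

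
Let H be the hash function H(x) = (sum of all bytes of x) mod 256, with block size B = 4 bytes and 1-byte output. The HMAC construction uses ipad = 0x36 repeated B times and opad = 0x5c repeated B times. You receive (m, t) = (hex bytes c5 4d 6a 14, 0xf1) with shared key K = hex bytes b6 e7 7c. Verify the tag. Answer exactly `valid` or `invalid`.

Key hex bytes b6 e7 7c is 3 bytes ≤ B = 4; zero-pad to 4 bytes: K' = b6 e7 7c 00.
K' ⊕ ipad = 80 d1 4a 36; K' ⊕ opad = ea bb 20 5c.
Inner hash: sum = 128+209+74+54+197+77+106+20 = 865; mod 256 = 97 → 61.
Outer hash (recomputed tag): sum = 234+187+32+92+97 = 642; mod 256 = 130 → 82.
Recomputed tag = 82; claimed = f1 → mismatch.

invalid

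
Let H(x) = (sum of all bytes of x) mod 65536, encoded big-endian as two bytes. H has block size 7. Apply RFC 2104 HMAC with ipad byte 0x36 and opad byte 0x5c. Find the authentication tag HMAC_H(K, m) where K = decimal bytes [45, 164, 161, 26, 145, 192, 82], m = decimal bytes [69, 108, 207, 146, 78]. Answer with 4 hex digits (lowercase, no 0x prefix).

Key decimal bytes [45, 164, 161, 26, 145, 192, 82] = 2d a4 a1 1a 91 c0 52 is exactly B = 7 bytes: K' = 2d a4 a1 1a 91 c0 52.
K' ⊕ ipad = 1b 92 97 2c a7 f6 64.  K' ⊕ opad = 71 f8 fd 46 cd 9c 0e.
Inner input = (K'⊕ipad) ∥ m = 1b 92 97 2c a7 f6 64 ∥ 45 6c cf 92 4e.
Inner hash: sum = 27+146+151+44+167+246+100+69+108+207+146+78 = 1489 → 05 d1.
Outer input = (K'⊕opad) ∥ inner = 71 f8 fd 46 cd 9c 0e ∥ 05 d1.
Outer hash (tag): sum = 113+248+253+70+205+156+14+5+209 = 1273 → 04 f9.

04f9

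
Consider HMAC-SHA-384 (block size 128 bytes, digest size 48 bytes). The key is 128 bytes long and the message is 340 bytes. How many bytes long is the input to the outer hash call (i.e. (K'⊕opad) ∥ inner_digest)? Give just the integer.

176

Key is 128 ≤ 128 bytes, zero-padded: |K'| = 128.
Outer input = (K'⊕opad) ∥ H(inner) → 128 + 48 = 176 bytes.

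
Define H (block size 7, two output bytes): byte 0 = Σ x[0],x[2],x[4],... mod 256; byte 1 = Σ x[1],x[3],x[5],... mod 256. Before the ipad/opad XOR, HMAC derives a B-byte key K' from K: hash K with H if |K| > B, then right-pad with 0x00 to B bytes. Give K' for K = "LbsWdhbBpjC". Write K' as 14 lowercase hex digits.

|K| = 11 > B = 7, so first hash the key.
H(K): even-index sum = 568 mod 256 = 56; odd-index sum = 461 mod 256 = 205 → 38 cd.
Zero-pad H(K) = 38 cd to 7 bytes: K' = 38 cd 00 00 00 00 00.

38cd0000000000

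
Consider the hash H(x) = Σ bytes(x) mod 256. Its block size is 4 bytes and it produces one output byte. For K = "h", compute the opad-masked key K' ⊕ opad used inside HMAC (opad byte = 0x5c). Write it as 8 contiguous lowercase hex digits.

Key "h" = 68 is 1 byte ≤ B = 4; zero-pad to 4 bytes: K' = 68 00 00 00.
XOR each byte with 0x5c: 68⊕5c=34, 00⊕5c=5c, 00⊕5c=5c, 00⊕5c=5c.

345c5c5c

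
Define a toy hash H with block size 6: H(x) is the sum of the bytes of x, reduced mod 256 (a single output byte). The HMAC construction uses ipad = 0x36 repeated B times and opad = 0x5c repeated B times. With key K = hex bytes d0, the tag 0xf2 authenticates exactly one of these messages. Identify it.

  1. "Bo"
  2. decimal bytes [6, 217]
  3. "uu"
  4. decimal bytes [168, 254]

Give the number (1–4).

Key hex bytes d0 is 1 byte ≤ B = 6; zero-pad to 6 bytes: K' = d0 00 00 00 00 00.
K' ⊕ ipad = e6 36 36 36 36 36; K' ⊕ opad = 8c 5c 5c 5c 5c 5c.
m1: inner = H(e6 36 36 36 36 36 42 6f) = a5; tag = H(8c 5c 5c 5c 5c 5c a5) = fd
m2: inner = H(e6 36 36 36 36 36 06 d9) = d3; tag = H(8c 5c 5c 5c 5c 5c d3) = 2b
m3: inner = H(e6 36 36 36 36 36 75 75) = de; tag = H(8c 5c 5c 5c 5c 5c de) = 36
m4: inner = H(e6 36 36 36 36 36 a8 fe) = 9a; tag = H(8c 5c 5c 5c 5c 5c 9a) = f2 ← matches

4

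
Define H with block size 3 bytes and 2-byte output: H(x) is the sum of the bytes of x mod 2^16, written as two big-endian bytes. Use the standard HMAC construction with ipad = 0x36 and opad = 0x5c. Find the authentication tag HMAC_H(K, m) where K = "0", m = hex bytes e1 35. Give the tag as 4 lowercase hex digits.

01ad

Key "0" = 30 is 1 byte ≤ B = 3; zero-pad to 3 bytes: K' = 30 00 00.
K' ⊕ ipad = 06 36 36.  K' ⊕ opad = 6c 5c 5c.
Inner input = (K'⊕ipad) ∥ m = 06 36 36 ∥ e1 35.
Inner hash: sum = 6+54+54+225+53 = 392 → 01 88.
Outer input = (K'⊕opad) ∥ inner = 6c 5c 5c ∥ 01 88.
Outer hash (tag): sum = 108+92+92+1+136 = 429 → 01 ad.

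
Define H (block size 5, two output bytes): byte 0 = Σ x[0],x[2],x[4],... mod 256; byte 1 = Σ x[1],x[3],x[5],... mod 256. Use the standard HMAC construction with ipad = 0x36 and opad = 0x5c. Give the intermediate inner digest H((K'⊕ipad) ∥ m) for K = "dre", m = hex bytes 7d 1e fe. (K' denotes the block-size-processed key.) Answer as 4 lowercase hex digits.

Key "dre" = 64 72 65 is 3 bytes ≤ B = 5; zero-pad to 5 bytes: K' = 64 72 65 00 00.
K' ⊕ ipad = 52 44 53 36 36.
Inner input = 52 44 53 36 36 ∥ 7d 1e fe.
Inner hash: even-index sum = 249 mod 256 = 249; odd-index sum = 501 mod 256 = 245 → f9 f5.

f9f5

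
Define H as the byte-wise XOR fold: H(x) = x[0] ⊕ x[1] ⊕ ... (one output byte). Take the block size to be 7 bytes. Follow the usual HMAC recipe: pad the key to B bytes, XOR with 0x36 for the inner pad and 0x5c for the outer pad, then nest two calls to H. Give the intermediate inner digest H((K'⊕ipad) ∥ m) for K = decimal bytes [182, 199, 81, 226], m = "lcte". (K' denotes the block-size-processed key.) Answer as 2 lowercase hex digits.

ea

Key decimal bytes [182, 199, 81, 226] = b6 c7 51 e2 is 4 bytes ≤ B = 7; zero-pad to 7 bytes: K' = b6 c7 51 e2 00 00 00.
K' ⊕ ipad = 80 f1 67 d4 36 36 36.
Inner input = 80 f1 67 d4 36 36 36 ∥ 6c 63 74 65.
Inner hash: XOR 80⊕f1⊕67⊕d4⊕36⊕36⊕36⊕6c⊕63⊕74⊕65 = ea.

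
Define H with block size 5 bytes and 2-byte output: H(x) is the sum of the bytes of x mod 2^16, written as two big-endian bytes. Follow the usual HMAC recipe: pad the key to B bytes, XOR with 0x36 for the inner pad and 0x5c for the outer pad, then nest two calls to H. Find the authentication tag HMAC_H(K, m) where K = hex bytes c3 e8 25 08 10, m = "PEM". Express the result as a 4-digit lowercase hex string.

029b

Key hex bytes c3 e8 25 08 10 is exactly B = 5 bytes: K' = c3 e8 25 08 10.
K' ⊕ ipad = f5 de 13 3e 26.  K' ⊕ opad = 9f b4 79 54 4c.
Inner input = (K'⊕ipad) ∥ m = f5 de 13 3e 26 ∥ 50 45 4d.
Inner hash: sum = 245+222+19+62+38+80+69+77 = 812 → 03 2c.
Outer input = (K'⊕opad) ∥ inner = 9f b4 79 54 4c ∥ 03 2c.
Outer hash (tag): sum = 159+180+121+84+76+3+44 = 667 → 02 9b.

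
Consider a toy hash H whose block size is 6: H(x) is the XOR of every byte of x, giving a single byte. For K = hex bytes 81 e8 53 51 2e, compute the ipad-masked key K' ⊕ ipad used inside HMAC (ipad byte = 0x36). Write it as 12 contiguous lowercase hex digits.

b7de65671836

Key hex bytes 81 e8 53 51 2e is 5 bytes ≤ B = 6; zero-pad to 6 bytes: K' = 81 e8 53 51 2e 00.
XOR each byte with 0x36: 81⊕36=b7, e8⊕36=de, 53⊕36=65, 51⊕36=67, 2e⊕36=18, 00⊕36=36.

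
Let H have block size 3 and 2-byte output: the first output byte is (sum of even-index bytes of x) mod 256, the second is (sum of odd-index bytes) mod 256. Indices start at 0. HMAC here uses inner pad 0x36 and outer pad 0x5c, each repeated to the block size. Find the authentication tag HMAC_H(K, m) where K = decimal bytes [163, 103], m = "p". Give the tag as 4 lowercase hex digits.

1c06

Key decimal bytes [163, 103] = a3 67 is 2 bytes ≤ B = 3; zero-pad to 3 bytes: K' = a3 67 00.
K' ⊕ ipad = 95 51 36.  K' ⊕ opad = ff 3b 5c.
Inner input = (K'⊕ipad) ∥ m = 95 51 36 ∥ 70.
Inner hash: even-index sum = 203 mod 256 = 203; odd-index sum = 193 mod 256 = 193 → cb c1.
Outer input = (K'⊕opad) ∥ inner = ff 3b 5c ∥ cb c1.
Outer hash (tag): even-index sum = 540 mod 256 = 28; odd-index sum = 262 mod 256 = 6 → 1c 06.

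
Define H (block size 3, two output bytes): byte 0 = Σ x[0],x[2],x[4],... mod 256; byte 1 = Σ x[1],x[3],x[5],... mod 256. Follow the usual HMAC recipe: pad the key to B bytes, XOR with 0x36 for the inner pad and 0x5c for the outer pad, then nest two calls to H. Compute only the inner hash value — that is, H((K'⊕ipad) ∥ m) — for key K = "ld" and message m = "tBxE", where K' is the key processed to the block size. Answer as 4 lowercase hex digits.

173e

Key "ld" = 6c 64 is 2 bytes ≤ B = 3; zero-pad to 3 bytes: K' = 6c 64 00.
K' ⊕ ipad = 5a 52 36.
Inner input = 5a 52 36 ∥ 74 42 78 45.
Inner hash: even-index sum = 279 mod 256 = 23; odd-index sum = 318 mod 256 = 62 → 17 3e.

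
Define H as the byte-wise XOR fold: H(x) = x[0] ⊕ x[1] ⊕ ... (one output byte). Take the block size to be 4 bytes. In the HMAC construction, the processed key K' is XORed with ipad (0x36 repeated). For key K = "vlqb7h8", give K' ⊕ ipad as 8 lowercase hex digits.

Key "vlqb7h8" = 76 6c 71 62 37 68 38 is 7 bytes > B = 4, so hash it first: H(key) = 6e, then zero-pad to 4 bytes: K' = 6e 00 00 00.
XOR each byte with 0x36: 6e⊕36=58, 00⊕36=36, 00⊕36=36, 00⊕36=36.

58363636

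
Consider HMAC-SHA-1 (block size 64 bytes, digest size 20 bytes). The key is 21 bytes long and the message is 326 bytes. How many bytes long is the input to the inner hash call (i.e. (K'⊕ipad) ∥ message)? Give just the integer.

390

Key is 21 ≤ 64 bytes, zero-padded: |K'| = 64.
Inner input = (K'⊕ipad) ∥ m → 64 + 326 = 390 bytes.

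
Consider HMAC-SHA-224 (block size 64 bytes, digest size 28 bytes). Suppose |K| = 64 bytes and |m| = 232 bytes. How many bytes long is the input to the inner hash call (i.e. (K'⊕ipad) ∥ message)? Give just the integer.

296

Key is 64 ≤ 64 bytes, zero-padded: |K'| = 64.
Inner input = (K'⊕ipad) ∥ m → 64 + 232 = 296 bytes.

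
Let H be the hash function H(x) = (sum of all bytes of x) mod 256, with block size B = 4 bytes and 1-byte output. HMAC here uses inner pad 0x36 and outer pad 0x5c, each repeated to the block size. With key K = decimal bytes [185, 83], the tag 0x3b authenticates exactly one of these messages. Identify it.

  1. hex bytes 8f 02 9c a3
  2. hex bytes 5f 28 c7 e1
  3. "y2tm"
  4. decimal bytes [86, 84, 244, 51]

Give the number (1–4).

2

Key decimal bytes [185, 83] = b9 53 is 2 bytes ≤ B = 4; zero-pad to 4 bytes: K' = b9 53 00 00.
K' ⊕ ipad = 8f 65 36 36; K' ⊕ opad = e5 0f 5c 5c.
m1: inner = H(8f 65 36 36 8f 02 9c a3) = 30; tag = H(e5 0f 5c 5c 30) = dc
m2: inner = H(8f 65 36 36 5f 28 c7 e1) = 8f; tag = H(e5 0f 5c 5c 8f) = 3b ← matches
m3: inner = H(8f 65 36 36 79 32 74 6d) = ec; tag = H(e5 0f 5c 5c ec) = 98
m4: inner = H(8f 65 36 36 56 54 f4 33) = 31; tag = H(e5 0f 5c 5c 31) = dd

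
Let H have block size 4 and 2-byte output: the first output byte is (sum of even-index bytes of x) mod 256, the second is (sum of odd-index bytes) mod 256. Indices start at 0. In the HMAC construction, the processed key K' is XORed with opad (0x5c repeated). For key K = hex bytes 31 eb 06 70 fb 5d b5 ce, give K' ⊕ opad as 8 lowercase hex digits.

bbda5c5c

Key hex bytes 31 eb 06 70 fb 5d b5 ce is 8 bytes > B = 4, so hash it first: H(key) = e7 86, then zero-pad to 4 bytes: K' = e7 86 00 00.
XOR each byte with 0x5c: e7⊕5c=bb, 86⊕5c=da, 00⊕5c=5c, 00⊕5c=5c.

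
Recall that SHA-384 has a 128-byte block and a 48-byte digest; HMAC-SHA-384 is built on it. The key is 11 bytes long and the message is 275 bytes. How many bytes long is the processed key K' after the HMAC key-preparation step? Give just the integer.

Key is 11 ≤ 128 bytes, zero-padded: |K'| = 128.

128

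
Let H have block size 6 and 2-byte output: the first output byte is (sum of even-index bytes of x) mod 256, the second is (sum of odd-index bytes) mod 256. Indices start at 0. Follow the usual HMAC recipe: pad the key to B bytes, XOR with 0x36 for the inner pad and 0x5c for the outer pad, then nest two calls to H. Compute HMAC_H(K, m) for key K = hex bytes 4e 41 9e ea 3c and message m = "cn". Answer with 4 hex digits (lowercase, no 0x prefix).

c126

Key hex bytes 4e 41 9e ea 3c is 5 bytes ≤ B = 6; zero-pad to 6 bytes: K' = 4e 41 9e ea 3c 00.
K' ⊕ ipad = 78 77 a8 dc 0a 36.  K' ⊕ opad = 12 1d c2 b6 60 5c.
Inner input = (K'⊕ipad) ∥ m = 78 77 a8 dc 0a 36 ∥ 63 6e.
Inner hash: even-index sum = 397 mod 256 = 141; odd-index sum = 503 mod 256 = 247 → 8d f7.
Outer input = (K'⊕opad) ∥ inner = 12 1d c2 b6 60 5c ∥ 8d f7.
Outer hash (tag): even-index sum = 449 mod 256 = 193; odd-index sum = 550 mod 256 = 38 → c1 26.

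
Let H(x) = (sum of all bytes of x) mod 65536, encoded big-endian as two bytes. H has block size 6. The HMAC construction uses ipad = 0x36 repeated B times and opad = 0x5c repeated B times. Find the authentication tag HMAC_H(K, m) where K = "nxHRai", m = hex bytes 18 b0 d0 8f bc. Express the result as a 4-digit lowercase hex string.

0110

Key "nxHRai" = 6e 78 48 52 61 69 is exactly B = 6 bytes: K' = 6e 78 48 52 61 69.
K' ⊕ ipad = 58 4e 7e 64 57 5f.  K' ⊕ opad = 32 24 14 0e 3d 35.
Inner input = (K'⊕ipad) ∥ m = 58 4e 7e 64 57 5f ∥ 18 b0 d0 8f bc.
Inner hash: sum = 88+78+126+100+87+95+24+176+208+143+188 = 1313 → 05 21.
Outer input = (K'⊕opad) ∥ inner = 32 24 14 0e 3d 35 ∥ 05 21.
Outer hash (tag): sum = 50+36+20+14+61+53+5+33 = 272 → 01 10.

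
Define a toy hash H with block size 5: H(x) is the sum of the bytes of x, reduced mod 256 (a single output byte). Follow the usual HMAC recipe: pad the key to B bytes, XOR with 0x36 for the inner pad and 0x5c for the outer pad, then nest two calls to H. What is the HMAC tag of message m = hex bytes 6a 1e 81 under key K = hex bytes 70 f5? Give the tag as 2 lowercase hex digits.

Key hex bytes 70 f5 is 2 bytes ≤ B = 5; zero-pad to 5 bytes: K' = 70 f5 00 00 00.
K' ⊕ ipad = 46 c3 36 36 36.  K' ⊕ opad = 2c a9 5c 5c 5c.
Inner input = (K'⊕ipad) ∥ m = 46 c3 36 36 36 ∥ 6a 1e 81.
Inner hash: sum = 70+195+54+54+54+106+30+129 = 692; mod 256 = 180 → b4.
Outer input = (K'⊕opad) ∥ inner = 2c a9 5c 5c 5c ∥ b4.
Outer hash (tag): sum = 44+169+92+92+92+180 = 669; mod 256 = 157 → 9d.

9d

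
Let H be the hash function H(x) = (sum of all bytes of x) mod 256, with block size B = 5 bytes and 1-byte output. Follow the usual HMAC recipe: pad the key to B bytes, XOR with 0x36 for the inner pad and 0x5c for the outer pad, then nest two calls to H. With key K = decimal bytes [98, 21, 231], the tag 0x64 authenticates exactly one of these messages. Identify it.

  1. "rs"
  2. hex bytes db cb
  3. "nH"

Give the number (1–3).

Key decimal bytes [98, 21, 231] = 62 15 e7 is 3 bytes ≤ B = 5; zero-pad to 5 bytes: K' = 62 15 e7 00 00.
K' ⊕ ipad = 54 23 d1 36 36; K' ⊕ opad = 3e 49 bb 5c 5c.
m1: inner = H(54 23 d1 36 36 72 73) = 99; tag = H(3e 49 bb 5c 5c 99) = 93
m2: inner = H(54 23 d1 36 36 db cb) = 5a; tag = H(3e 49 bb 5c 5c 5a) = 54
m3: inner = H(54 23 d1 36 36 6e 48) = 6a; tag = H(3e 49 bb 5c 5c 6a) = 64 ← matches

3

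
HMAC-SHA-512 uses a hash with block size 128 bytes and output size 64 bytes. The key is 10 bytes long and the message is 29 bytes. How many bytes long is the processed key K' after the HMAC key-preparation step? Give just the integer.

128

Key is 10 ≤ 128 bytes, zero-padded: |K'| = 128.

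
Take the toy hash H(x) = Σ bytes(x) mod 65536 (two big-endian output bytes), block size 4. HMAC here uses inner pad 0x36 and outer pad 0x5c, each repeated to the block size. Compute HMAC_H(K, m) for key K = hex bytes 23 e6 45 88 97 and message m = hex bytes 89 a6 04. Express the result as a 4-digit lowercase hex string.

Key hex bytes 23 e6 45 88 97 is 5 bytes > B = 4, so hash it first: H(key) = 02 6d, then zero-pad to 4 bytes: K' = 02 6d 00 00.
K' ⊕ ipad = 34 5b 36 36.  K' ⊕ opad = 5e 31 5c 5c.
Inner input = (K'⊕ipad) ∥ m = 34 5b 36 36 ∥ 89 a6 04.
Inner hash: sum = 52+91+54+54+137+166+4 = 558 → 02 2e.
Outer input = (K'⊕opad) ∥ inner = 5e 31 5c 5c ∥ 02 2e.
Outer hash (tag): sum = 94+49+92+92+2+46 = 375 → 01 77.

0177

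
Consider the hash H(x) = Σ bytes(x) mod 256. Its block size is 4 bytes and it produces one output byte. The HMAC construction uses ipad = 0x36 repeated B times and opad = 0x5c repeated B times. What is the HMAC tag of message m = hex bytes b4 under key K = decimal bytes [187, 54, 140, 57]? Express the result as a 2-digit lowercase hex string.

Key decimal bytes [187, 54, 140, 57] = bb 36 8c 39 is exactly B = 4 bytes: K' = bb 36 8c 39.
K' ⊕ ipad = 8d 00 ba 0f.  K' ⊕ opad = e7 6a d0 65.
Inner input = (K'⊕ipad) ∥ m = 8d 00 ba 0f ∥ b4.
Inner hash: sum = 141+0+186+15+180 = 522; mod 256 = 10 → 0a.
Outer input = (K'⊕opad) ∥ inner = e7 6a d0 65 ∥ 0a.
Outer hash (tag): sum = 231+106+208+101+10 = 656; mod 256 = 144 → 90.

90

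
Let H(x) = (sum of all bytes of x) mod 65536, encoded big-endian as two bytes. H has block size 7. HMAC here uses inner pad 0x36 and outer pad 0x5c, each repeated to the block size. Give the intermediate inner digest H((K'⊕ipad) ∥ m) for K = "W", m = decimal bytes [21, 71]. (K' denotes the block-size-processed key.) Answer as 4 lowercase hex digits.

0201

Key "W" = 57 is 1 byte ≤ B = 7; zero-pad to 7 bytes: K' = 57 00 00 00 00 00 00.
K' ⊕ ipad = 61 36 36 36 36 36 36.
Inner input = 61 36 36 36 36 36 36 ∥ 15 47.
Inner hash: sum = 97+54+54+54+54+54+54+21+71 = 513 → 02 01.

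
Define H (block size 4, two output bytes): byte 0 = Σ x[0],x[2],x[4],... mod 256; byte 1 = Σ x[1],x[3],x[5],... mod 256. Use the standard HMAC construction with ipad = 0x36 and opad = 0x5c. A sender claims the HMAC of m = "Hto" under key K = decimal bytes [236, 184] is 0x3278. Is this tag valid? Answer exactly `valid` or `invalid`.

Key decimal bytes [236, 184] = ec b8 is 2 bytes ≤ B = 4; zero-pad to 4 bytes: K' = ec b8 00 00.
K' ⊕ ipad = da 8e 36 36; K' ⊕ opad = b0 e4 5c 5c.
Inner hash: even-index sum = 455 mod 256 = 199; odd-index sum = 312 mod 256 = 56 → c7 38.
Outer hash (recomputed tag): even-index sum = 467 mod 256 = 211; odd-index sum = 376 mod 256 = 120 → d3 78.
Recomputed tag = d378; claimed = 3278 → mismatch.

invalid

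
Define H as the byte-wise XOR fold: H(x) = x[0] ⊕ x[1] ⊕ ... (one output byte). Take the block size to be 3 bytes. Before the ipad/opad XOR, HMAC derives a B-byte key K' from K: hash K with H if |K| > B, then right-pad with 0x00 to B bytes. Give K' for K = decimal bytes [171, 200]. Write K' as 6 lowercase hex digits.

abc800

Key decimal bytes [171, 200] = ab c8 is 2 bytes ≤ B = 3; zero-pad to 3 bytes: K' = ab c8 00.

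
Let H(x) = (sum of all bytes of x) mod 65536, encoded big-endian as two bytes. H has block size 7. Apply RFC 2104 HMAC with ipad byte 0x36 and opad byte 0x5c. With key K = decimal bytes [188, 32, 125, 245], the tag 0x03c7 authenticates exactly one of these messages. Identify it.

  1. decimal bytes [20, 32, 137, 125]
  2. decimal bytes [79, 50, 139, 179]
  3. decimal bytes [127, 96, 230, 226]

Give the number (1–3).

1

Key decimal bytes [188, 32, 125, 245] = bc 20 7d f5 is 4 bytes ≤ B = 7; zero-pad to 7 bytes: K' = bc 20 7d f5 00 00 00.
K' ⊕ ipad = 8a 16 4b c3 36 36 36; K' ⊕ opad = e0 7c 21 a9 5c 5c 5c.
m1: inner = H(8a 16 4b c3 36 36 36 14 20 89 7d) = 03 8a; tag = H(e0 7c 21 a9 5c 5c 5c 03 8a) = 03c7 ← matches
m2: inner = H(8a 16 4b c3 36 36 36 4f 32 8b b3) = 04 0f; tag = H(e0 7c 21 a9 5c 5c 5c 04 0f) = 034d
m3: inner = H(8a 16 4b c3 36 36 36 7f 60 e6 e2) = 04 f7; tag = H(e0 7c 21 a9 5c 5c 5c 04 f7) = 0435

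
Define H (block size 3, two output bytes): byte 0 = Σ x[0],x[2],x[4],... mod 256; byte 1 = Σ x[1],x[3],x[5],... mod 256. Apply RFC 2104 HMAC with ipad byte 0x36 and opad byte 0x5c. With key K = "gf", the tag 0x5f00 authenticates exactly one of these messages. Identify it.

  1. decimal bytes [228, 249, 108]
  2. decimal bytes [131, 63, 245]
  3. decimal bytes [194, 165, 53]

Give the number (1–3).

Key "gf" = 67 66 is 2 bytes ≤ B = 3; zero-pad to 3 bytes: K' = 67 66 00.
K' ⊕ ipad = 51 50 36; K' ⊕ opad = 3b 3a 5c.
m1: inner = H(51 50 36 e4 f9 6c) = 80 a0; tag = H(3b 3a 5c 80 a0) = 37ba
m2: inner = H(51 50 36 83 3f f5) = c6 c8; tag = H(3b 3a 5c c6 c8) = 5f00 ← matches
m3: inner = H(51 50 36 c2 a5 35) = 2c 47; tag = H(3b 3a 5c 2c 47) = de66

2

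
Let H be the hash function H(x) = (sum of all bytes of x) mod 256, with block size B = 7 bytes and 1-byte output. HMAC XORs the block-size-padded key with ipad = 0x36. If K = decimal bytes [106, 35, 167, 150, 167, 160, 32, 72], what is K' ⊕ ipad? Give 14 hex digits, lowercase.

Key decimal bytes [106, 35, 167, 150, 167, 160, 32, 72] = 6a 23 a7 96 a7 a0 20 48 is 8 bytes > B = 7, so hash it first: H(key) = 79, then zero-pad to 7 bytes: K' = 79 00 00 00 00 00 00.
XOR each byte with 0x36: 79⊕36=4f, 00⊕36=36, 00⊕36=36, 00⊕36=36, 00⊕36=36, 00⊕36=36, 00⊕36=36.

4f363636363636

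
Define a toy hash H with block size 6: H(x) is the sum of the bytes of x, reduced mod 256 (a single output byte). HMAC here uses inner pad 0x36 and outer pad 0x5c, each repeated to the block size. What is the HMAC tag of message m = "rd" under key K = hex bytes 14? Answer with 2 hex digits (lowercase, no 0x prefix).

Key hex bytes 14 is 1 byte ≤ B = 6; zero-pad to 6 bytes: K' = 14 00 00 00 00 00.
K' ⊕ ipad = 22 36 36 36 36 36.  K' ⊕ opad = 48 5c 5c 5c 5c 5c.
Inner input = (K'⊕ipad) ∥ m = 22 36 36 36 36 36 ∥ 72 64.
Inner hash: sum = 34+54+54+54+54+54+114+100 = 518; mod 256 = 6 → 06.
Outer input = (K'⊕opad) ∥ inner = 48 5c 5c 5c 5c 5c ∥ 06.
Outer hash (tag): sum = 72+92+92+92+92+92+6 = 538; mod 256 = 26 → 1a.

1a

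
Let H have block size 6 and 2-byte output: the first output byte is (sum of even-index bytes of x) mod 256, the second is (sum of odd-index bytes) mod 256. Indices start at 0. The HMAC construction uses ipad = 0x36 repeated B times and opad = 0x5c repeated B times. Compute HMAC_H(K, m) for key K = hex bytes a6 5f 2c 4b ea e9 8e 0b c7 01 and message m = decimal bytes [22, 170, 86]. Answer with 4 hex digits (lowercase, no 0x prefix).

043a

Key hex bytes a6 5f 2c 4b ea e9 8e 0b c7 01 is 10 bytes > B = 6, so hash it first: H(key) = 11 9f, then zero-pad to 6 bytes: K' = 11 9f 00 00 00 00.
K' ⊕ ipad = 27 a9 36 36 36 36.  K' ⊕ opad = 4d c3 5c 5c 5c 5c.
Inner input = (K'⊕ipad) ∥ m = 27 a9 36 36 36 36 ∥ 16 aa 56.
Inner hash: even-index sum = 255 mod 256 = 255; odd-index sum = 447 mod 256 = 191 → ff bf.
Outer input = (K'⊕opad) ∥ inner = 4d c3 5c 5c 5c 5c ∥ ff bf.
Outer hash (tag): even-index sum = 516 mod 256 = 4; odd-index sum = 570 mod 256 = 58 → 04 3a.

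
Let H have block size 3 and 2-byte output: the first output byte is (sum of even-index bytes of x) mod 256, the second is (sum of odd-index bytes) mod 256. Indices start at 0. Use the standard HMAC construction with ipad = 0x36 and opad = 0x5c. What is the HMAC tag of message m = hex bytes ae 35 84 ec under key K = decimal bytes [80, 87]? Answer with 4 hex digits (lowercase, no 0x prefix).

Key decimal bytes [80, 87] = 50 57 is 2 bytes ≤ B = 3; zero-pad to 3 bytes: K' = 50 57 00.
K' ⊕ ipad = 66 61 36.  K' ⊕ opad = 0c 0b 5c.
Inner input = (K'⊕ipad) ∥ m = 66 61 36 ∥ ae 35 84 ec.
Inner hash: even-index sum = 445 mod 256 = 189; odd-index sum = 403 mod 256 = 147 → bd 93.
Outer input = (K'⊕opad) ∥ inner = 0c 0b 5c ∥ bd 93.
Outer hash (tag): even-index sum = 251 mod 256 = 251; odd-index sum = 200 mod 256 = 200 → fb c8.

fbc8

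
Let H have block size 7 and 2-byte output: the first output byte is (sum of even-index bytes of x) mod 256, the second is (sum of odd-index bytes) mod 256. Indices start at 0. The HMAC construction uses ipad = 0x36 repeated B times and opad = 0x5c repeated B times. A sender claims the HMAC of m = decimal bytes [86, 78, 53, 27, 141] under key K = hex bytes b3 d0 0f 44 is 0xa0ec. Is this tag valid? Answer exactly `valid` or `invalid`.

invalid

Key hex bytes b3 d0 0f 44 is 4 bytes ≤ B = 7; zero-pad to 7 bytes: K' = b3 d0 0f 44 00 00 00.
K' ⊕ ipad = 85 e6 39 72 36 36 36; K' ⊕ opad = ef 8c 53 18 5c 5c 5c.
Inner hash: even-index sum = 403 mod 256 = 147; odd-index sum = 678 mod 256 = 166 → 93 a6.
Outer hash (recomputed tag): even-index sum = 672 mod 256 = 160; odd-index sum = 403 mod 256 = 147 → a0 93.
Recomputed tag = a093; claimed = a0ec → mismatch.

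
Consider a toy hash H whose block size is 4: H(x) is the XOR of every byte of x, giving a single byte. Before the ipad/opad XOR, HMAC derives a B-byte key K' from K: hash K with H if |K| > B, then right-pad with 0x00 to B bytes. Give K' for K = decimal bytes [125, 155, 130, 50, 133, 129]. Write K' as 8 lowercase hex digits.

52000000

|K| = 6 > B = 4, so first hash the key.
H(K): XOR 7d⊕9b⊕82⊕32⊕85⊕81 = 52.
Zero-pad H(K) = 52 to 4 bytes: K' = 52 00 00 00.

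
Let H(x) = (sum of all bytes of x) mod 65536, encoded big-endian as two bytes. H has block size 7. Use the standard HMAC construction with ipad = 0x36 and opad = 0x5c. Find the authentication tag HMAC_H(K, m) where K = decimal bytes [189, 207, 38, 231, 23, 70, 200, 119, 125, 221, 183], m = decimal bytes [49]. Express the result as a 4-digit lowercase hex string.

Key decimal bytes [189, 207, 38, 231, 23, 70, 200, 119, 125, 221, 183] = bd cf 26 e7 17 46 c8 77 7d dd b7 is 11 bytes > B = 7, so hash it first: H(key) = 06 46, then zero-pad to 7 bytes: K' = 06 46 00 00 00 00 00.
K' ⊕ ipad = 30 70 36 36 36 36 36.  K' ⊕ opad = 5a 1a 5c 5c 5c 5c 5c.
Inner input = (K'⊕ipad) ∥ m = 30 70 36 36 36 36 36 ∥ 31.
Inner hash: sum = 48+112+54+54+54+54+54+49 = 479 → 01 df.
Outer input = (K'⊕opad) ∥ inner = 5a 1a 5c 5c 5c 5c 5c ∥ 01 df.
Outer hash (tag): sum = 90+26+92+92+92+92+92+1+223 = 800 → 03 20.

0320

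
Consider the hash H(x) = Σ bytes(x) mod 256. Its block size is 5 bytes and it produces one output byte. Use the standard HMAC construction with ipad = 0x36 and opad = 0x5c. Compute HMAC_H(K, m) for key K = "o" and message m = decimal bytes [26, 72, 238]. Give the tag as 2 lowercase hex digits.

Key "o" = 6f is 1 byte ≤ B = 5; zero-pad to 5 bytes: K' = 6f 00 00 00 00.
K' ⊕ ipad = 59 36 36 36 36.  K' ⊕ opad = 33 5c 5c 5c 5c.
Inner input = (K'⊕ipad) ∥ m = 59 36 36 36 36 ∥ 1a 48 ee.
Inner hash: sum = 89+54+54+54+54+26+72+238 = 641; mod 256 = 129 → 81.
Outer input = (K'⊕opad) ∥ inner = 33 5c 5c 5c 5c ∥ 81.
Outer hash (tag): sum = 51+92+92+92+92+129 = 548; mod 256 = 36 → 24.

24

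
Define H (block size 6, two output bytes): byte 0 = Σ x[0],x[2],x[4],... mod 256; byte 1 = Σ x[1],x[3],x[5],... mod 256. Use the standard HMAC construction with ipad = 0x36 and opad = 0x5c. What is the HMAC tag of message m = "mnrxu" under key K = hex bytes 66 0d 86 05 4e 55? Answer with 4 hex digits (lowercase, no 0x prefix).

f26a

Key hex bytes 66 0d 86 05 4e 55 is exactly B = 6 bytes: K' = 66 0d 86 05 4e 55.
K' ⊕ ipad = 50 3b b0 33 78 63.  K' ⊕ opad = 3a 51 da 59 12 09.
Inner input = (K'⊕ipad) ∥ m = 50 3b b0 33 78 63 ∥ 6d 6e 72 78 75.
Inner hash: even-index sum = 716 mod 256 = 204; odd-index sum = 439 mod 256 = 183 → cc b7.
Outer input = (K'⊕opad) ∥ inner = 3a 51 da 59 12 09 ∥ cc b7.
Outer hash (tag): even-index sum = 498 mod 256 = 242; odd-index sum = 362 mod 256 = 106 → f2 6a.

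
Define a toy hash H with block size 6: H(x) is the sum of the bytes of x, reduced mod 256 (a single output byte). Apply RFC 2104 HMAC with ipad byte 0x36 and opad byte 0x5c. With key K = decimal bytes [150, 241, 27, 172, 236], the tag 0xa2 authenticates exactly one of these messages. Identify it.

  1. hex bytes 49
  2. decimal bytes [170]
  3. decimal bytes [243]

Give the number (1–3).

Key decimal bytes [150, 241, 27, 172, 236] = 96 f1 1b ac ec is 5 bytes ≤ B = 6; zero-pad to 6 bytes: K' = 96 f1 1b ac ec 00.
K' ⊕ ipad = a0 c7 2d 9a da 36; K' ⊕ opad = ca ad 47 f0 b0 5c.
m1: inner = H(a0 c7 2d 9a da 36 49) = 87; tag = H(ca ad 47 f0 b0 5c 87) = 41
m2: inner = H(a0 c7 2d 9a da 36 aa) = e8; tag = H(ca ad 47 f0 b0 5c e8) = a2 ← matches
m3: inner = H(a0 c7 2d 9a da 36 f3) = 31; tag = H(ca ad 47 f0 b0 5c 31) = eb

2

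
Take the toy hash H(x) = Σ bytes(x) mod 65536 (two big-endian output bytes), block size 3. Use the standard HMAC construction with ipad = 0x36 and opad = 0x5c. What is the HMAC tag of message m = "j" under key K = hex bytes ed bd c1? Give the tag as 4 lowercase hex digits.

Key hex bytes ed bd c1 is exactly B = 3 bytes: K' = ed bd c1.
K' ⊕ ipad = db 8b f7.  K' ⊕ opad = b1 e1 9d.
Inner input = (K'⊕ipad) ∥ m = db 8b f7 ∥ 6a.
Inner hash: sum = 219+139+247+106 = 711 → 02 c7.
Outer input = (K'⊕opad) ∥ inner = b1 e1 9d ∥ 02 c7.
Outer hash (tag): sum = 177+225+157+2+199 = 760 → 02 f8.

02f8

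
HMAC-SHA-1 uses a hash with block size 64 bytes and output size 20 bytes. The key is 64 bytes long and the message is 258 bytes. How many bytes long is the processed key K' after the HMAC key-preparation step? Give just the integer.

64

Key is 64 ≤ 64 bytes, zero-padded: |K'| = 64.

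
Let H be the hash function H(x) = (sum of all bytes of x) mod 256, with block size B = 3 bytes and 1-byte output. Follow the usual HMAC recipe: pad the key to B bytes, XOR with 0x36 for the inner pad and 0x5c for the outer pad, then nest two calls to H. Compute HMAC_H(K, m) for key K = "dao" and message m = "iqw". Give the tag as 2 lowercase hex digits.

Key "dao" = 64 61 6f is exactly B = 3 bytes: K' = 64 61 6f.
K' ⊕ ipad = 52 57 59.  K' ⊕ opad = 38 3d 33.
Inner input = (K'⊕ipad) ∥ m = 52 57 59 ∥ 69 71 77.
Inner hash: sum = 82+87+89+105+113+119 = 595; mod 256 = 83 → 53.
Outer input = (K'⊕opad) ∥ inner = 38 3d 33 ∥ 53.
Outer hash (tag): sum = 56+61+51+83 = 251 → fb.

fb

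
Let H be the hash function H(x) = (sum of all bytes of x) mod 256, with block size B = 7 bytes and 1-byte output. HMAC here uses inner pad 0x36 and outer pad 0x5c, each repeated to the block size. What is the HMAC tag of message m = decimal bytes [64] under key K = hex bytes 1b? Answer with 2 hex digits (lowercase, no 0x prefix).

20

Key hex bytes 1b is 1 byte ≤ B = 7; zero-pad to 7 bytes: K' = 1b 00 00 00 00 00 00.
K' ⊕ ipad = 2d 36 36 36 36 36 36.  K' ⊕ opad = 47 5c 5c 5c 5c 5c 5c.
Inner input = (K'⊕ipad) ∥ m = 2d 36 36 36 36 36 36 ∥ 40.
Inner hash: sum = 45+54+54+54+54+54+54+64 = 433; mod 256 = 177 → b1.
Outer input = (K'⊕opad) ∥ inner = 47 5c 5c 5c 5c 5c 5c ∥ b1.
Outer hash (tag): sum = 71+92+92+92+92+92+92+177 = 800; mod 256 = 32 → 20.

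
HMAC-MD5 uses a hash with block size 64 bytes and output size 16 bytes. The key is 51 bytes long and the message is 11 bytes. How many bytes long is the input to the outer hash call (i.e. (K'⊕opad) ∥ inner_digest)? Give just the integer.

80

Key is 51 ≤ 64 bytes, zero-padded: |K'| = 64.
Outer input = (K'⊕opad) ∥ H(inner) → 64 + 16 = 80 bytes.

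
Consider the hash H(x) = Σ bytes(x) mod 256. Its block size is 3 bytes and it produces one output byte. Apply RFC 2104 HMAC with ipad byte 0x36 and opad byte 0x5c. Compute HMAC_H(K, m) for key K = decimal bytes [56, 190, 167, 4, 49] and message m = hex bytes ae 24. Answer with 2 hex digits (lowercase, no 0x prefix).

68

Key decimal bytes [56, 190, 167, 4, 49] = 38 be a7 04 31 is 5 bytes > B = 3, so hash it first: H(key) = d2, then zero-pad to 3 bytes: K' = d2 00 00.
K' ⊕ ipad = e4 36 36.  K' ⊕ opad = 8e 5c 5c.
Inner input = (K'⊕ipad) ∥ m = e4 36 36 ∥ ae 24.
Inner hash: sum = 228+54+54+174+36 = 546; mod 256 = 34 → 22.
Outer input = (K'⊕opad) ∥ inner = 8e 5c 5c ∥ 22.
Outer hash (tag): sum = 142+92+92+34 = 360; mod 256 = 104 → 68.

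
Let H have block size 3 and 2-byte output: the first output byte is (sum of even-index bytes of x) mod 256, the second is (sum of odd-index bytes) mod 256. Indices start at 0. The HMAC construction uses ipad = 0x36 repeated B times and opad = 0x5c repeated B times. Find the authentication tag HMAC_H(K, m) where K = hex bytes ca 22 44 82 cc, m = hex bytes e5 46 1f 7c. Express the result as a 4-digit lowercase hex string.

78dc

Key hex bytes ca 22 44 82 cc is 5 bytes > B = 3, so hash it first: H(key) = da a4, then zero-pad to 3 bytes: K' = da a4 00.
K' ⊕ ipad = ec 92 36.  K' ⊕ opad = 86 f8 5c.
Inner input = (K'⊕ipad) ∥ m = ec 92 36 ∥ e5 46 1f 7c.
Inner hash: even-index sum = 484 mod 256 = 228; odd-index sum = 406 mod 256 = 150 → e4 96.
Outer input = (K'⊕opad) ∥ inner = 86 f8 5c ∥ e4 96.
Outer hash (tag): even-index sum = 376 mod 256 = 120; odd-index sum = 476 mod 256 = 220 → 78 dc.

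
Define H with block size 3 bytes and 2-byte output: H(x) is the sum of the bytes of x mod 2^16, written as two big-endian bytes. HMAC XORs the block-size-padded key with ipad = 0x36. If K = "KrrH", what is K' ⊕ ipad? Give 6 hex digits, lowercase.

374136

Key "KrrH" = 4b 72 72 48 is 4 bytes > B = 3, so hash it first: H(key) = 01 77, then zero-pad to 3 bytes: K' = 01 77 00.
XOR each byte with 0x36: 01⊕36=37, 77⊕36=41, 00⊕36=36.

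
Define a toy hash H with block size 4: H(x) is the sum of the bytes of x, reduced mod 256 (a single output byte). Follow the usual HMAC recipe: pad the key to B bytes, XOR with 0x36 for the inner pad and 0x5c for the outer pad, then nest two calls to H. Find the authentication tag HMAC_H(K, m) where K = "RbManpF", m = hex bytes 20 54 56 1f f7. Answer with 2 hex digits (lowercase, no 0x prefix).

20

Key "RbManpF" = 52 62 4d 61 6e 70 46 is 7 bytes > B = 4, so hash it first: H(key) = 86, then zero-pad to 4 bytes: K' = 86 00 00 00.
K' ⊕ ipad = b0 36 36 36.  K' ⊕ opad = da 5c 5c 5c.
Inner input = (K'⊕ipad) ∥ m = b0 36 36 36 ∥ 20 54 56 1f f7.
Inner hash: sum = 176+54+54+54+32+84+86+31+247 = 818; mod 256 = 50 → 32.
Outer input = (K'⊕opad) ∥ inner = da 5c 5c 5c ∥ 32.
Outer hash (tag): sum = 218+92+92+92+50 = 544; mod 256 = 32 → 20.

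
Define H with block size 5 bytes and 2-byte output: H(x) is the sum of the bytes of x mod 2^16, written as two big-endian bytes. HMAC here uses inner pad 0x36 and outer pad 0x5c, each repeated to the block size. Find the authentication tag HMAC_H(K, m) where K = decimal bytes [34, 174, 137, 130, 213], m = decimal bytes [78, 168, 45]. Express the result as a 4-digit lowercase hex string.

03d5

Key decimal bytes [34, 174, 137, 130, 213] = 22 ae 89 82 d5 is exactly B = 5 bytes: K' = 22 ae 89 82 d5.
K' ⊕ ipad = 14 98 bf b4 e3.  K' ⊕ opad = 7e f2 d5 de 89.
Inner input = (K'⊕ipad) ∥ m = 14 98 bf b4 e3 ∥ 4e a8 2d.
Inner hash: sum = 20+152+191+180+227+78+168+45 = 1061 → 04 25.
Outer input = (K'⊕opad) ∥ inner = 7e f2 d5 de 89 ∥ 04 25.
Outer hash (tag): sum = 126+242+213+222+137+4+37 = 981 → 03 d5.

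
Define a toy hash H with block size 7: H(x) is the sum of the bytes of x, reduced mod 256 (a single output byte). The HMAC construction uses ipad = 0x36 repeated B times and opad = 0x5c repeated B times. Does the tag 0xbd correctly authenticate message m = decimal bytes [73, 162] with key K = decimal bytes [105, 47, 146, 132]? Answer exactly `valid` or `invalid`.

Key decimal bytes [105, 47, 146, 132] = 69 2f 92 84 is 4 bytes ≤ B = 7; zero-pad to 7 bytes: K' = 69 2f 92 84 00 00 00.
K' ⊕ ipad = 5f 19 a4 b2 36 36 36; K' ⊕ opad = 35 73 ce d8 5c 5c 5c.
Inner hash: sum = 95+25+164+178+54+54+54+73+162 = 859; mod 256 = 91 → 5b.
Outer hash (recomputed tag): sum = 53+115+206+216+92+92+92+91 = 957; mod 256 = 189 → bd.
Recomputed tag = bd; claimed = bd → match.

valid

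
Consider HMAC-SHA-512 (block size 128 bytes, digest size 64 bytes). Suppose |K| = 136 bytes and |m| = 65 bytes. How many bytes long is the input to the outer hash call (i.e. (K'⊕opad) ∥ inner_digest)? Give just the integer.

192

Key is 136 > 128 bytes, so it is hashed to 64 bytes then zero-padded to 128: |K'| = 128.
Outer input = (K'⊕opad) ∥ H(inner) → 128 + 64 = 192 bytes.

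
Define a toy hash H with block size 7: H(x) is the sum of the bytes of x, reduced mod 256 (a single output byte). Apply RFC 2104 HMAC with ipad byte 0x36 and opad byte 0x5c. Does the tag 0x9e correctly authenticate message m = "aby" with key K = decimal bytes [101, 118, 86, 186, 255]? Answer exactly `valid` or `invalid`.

Key decimal bytes [101, 118, 86, 186, 255] = 65 76 56 ba ff is 5 bytes ≤ B = 7; zero-pad to 7 bytes: K' = 65 76 56 ba ff 00 00.
K' ⊕ ipad = 53 40 60 8c c9 36 36; K' ⊕ opad = 39 2a 0a e6 a3 5c 5c.
Inner hash: sum = 83+64+96+140+201+54+54+97+98+121 = 1008; mod 256 = 240 → f0.
Outer hash (recomputed tag): sum = 57+42+10+230+163+92+92+240 = 926; mod 256 = 158 → 9e.
Recomputed tag = 9e; claimed = 9e → match.

valid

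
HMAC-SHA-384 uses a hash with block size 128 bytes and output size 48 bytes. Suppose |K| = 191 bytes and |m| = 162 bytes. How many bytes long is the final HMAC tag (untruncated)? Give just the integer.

48

The tag is one SHA-384 digest: 48 bytes.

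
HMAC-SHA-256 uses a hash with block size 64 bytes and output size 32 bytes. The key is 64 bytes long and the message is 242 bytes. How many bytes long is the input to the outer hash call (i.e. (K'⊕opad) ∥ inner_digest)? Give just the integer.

Key is 64 ≤ 64 bytes, zero-padded: |K'| = 64.
Outer input = (K'⊕opad) ∥ H(inner) → 64 + 32 = 96 bytes.

96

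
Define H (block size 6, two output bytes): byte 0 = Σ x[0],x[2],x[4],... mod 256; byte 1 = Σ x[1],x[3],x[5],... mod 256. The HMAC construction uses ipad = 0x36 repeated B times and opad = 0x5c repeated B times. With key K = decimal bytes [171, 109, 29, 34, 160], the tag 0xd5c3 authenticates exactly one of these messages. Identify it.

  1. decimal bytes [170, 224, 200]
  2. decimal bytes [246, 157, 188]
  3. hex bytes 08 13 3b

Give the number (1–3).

Key decimal bytes [171, 109, 29, 34, 160] = ab 6d 1d 22 a0 is 5 bytes ≤ B = 6; zero-pad to 6 bytes: K' = ab 6d 1d 22 a0 00.
K' ⊕ ipad = 9d 5b 2b 14 96 36; K' ⊕ opad = f7 31 41 7e fc 5c.
m1: inner = H(9d 5b 2b 14 96 36 aa e0 c8) = d0 85; tag = H(f7 31 41 7e fc 5c d0 85) = 0490
m2: inner = H(9d 5b 2b 14 96 36 f6 9d bc) = 10 42; tag = H(f7 31 41 7e fc 5c 10 42) = 444d
m3: inner = H(9d 5b 2b 14 96 36 08 13 3b) = a1 b8; tag = H(f7 31 41 7e fc 5c a1 b8) = d5c3 ← matches

3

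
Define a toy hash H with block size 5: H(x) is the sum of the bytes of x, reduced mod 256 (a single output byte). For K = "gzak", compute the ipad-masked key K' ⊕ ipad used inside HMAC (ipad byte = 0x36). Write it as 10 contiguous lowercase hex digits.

Key "gzak" = 67 7a 61 6b is 4 bytes ≤ B = 5; zero-pad to 5 bytes: K' = 67 7a 61 6b 00.
XOR each byte with 0x36: 67⊕36=51, 7a⊕36=4c, 61⊕36=57, 6b⊕36=5d, 00⊕36=36.

514c575d36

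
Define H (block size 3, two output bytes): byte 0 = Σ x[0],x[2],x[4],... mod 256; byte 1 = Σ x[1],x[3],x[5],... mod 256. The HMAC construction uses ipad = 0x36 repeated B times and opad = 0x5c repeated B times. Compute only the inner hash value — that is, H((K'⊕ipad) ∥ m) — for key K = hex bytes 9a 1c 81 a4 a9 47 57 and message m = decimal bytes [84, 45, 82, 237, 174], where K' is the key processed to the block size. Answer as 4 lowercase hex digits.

Key hex bytes 9a 1c 81 a4 a9 47 57 is 7 bytes > B = 3, so hash it first: H(key) = 1b 07, then zero-pad to 3 bytes: K' = 1b 07 00.
K' ⊕ ipad = 2d 31 36.
Inner input = 2d 31 36 ∥ 54 2d 52 ed ae.
Inner hash: even-index sum = 381 mod 256 = 125; odd-index sum = 389 mod 256 = 133 → 7d 85.

7d85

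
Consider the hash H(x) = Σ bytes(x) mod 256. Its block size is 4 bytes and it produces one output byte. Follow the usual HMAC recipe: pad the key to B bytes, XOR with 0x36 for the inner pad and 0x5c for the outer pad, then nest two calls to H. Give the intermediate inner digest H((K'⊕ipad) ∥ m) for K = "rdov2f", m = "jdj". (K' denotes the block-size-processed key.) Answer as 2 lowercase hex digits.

Key "rdov2f" = 72 64 6f 76 32 66 is 6 bytes > B = 4, so hash it first: H(key) = 53, then zero-pad to 4 bytes: K' = 53 00 00 00.
K' ⊕ ipad = 65 36 36 36.
Inner input = 65 36 36 36 ∥ 6a 64 6a.
Inner hash: sum = 101+54+54+54+106+100+106 = 575; mod 256 = 63 → 3f.

3f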